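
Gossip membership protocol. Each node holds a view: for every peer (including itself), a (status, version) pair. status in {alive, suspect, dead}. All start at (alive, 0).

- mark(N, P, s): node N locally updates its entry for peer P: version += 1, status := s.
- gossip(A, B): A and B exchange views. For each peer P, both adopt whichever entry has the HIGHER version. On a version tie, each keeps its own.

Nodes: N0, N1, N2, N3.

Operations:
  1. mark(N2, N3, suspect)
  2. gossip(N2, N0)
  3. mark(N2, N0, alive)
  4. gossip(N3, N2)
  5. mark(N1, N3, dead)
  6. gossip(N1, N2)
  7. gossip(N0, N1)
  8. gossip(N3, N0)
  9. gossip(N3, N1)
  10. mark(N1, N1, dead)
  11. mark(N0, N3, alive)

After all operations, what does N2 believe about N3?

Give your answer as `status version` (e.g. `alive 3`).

Answer: suspect 1

Derivation:
Op 1: N2 marks N3=suspect -> (suspect,v1)
Op 2: gossip N2<->N0 -> N2.N0=(alive,v0) N2.N1=(alive,v0) N2.N2=(alive,v0) N2.N3=(suspect,v1) | N0.N0=(alive,v0) N0.N1=(alive,v0) N0.N2=(alive,v0) N0.N3=(suspect,v1)
Op 3: N2 marks N0=alive -> (alive,v1)
Op 4: gossip N3<->N2 -> N3.N0=(alive,v1) N3.N1=(alive,v0) N3.N2=(alive,v0) N3.N3=(suspect,v1) | N2.N0=(alive,v1) N2.N1=(alive,v0) N2.N2=(alive,v0) N2.N3=(suspect,v1)
Op 5: N1 marks N3=dead -> (dead,v1)
Op 6: gossip N1<->N2 -> N1.N0=(alive,v1) N1.N1=(alive,v0) N1.N2=(alive,v0) N1.N3=(dead,v1) | N2.N0=(alive,v1) N2.N1=(alive,v0) N2.N2=(alive,v0) N2.N3=(suspect,v1)
Op 7: gossip N0<->N1 -> N0.N0=(alive,v1) N0.N1=(alive,v0) N0.N2=(alive,v0) N0.N3=(suspect,v1) | N1.N0=(alive,v1) N1.N1=(alive,v0) N1.N2=(alive,v0) N1.N3=(dead,v1)
Op 8: gossip N3<->N0 -> N3.N0=(alive,v1) N3.N1=(alive,v0) N3.N2=(alive,v0) N3.N3=(suspect,v1) | N0.N0=(alive,v1) N0.N1=(alive,v0) N0.N2=(alive,v0) N0.N3=(suspect,v1)
Op 9: gossip N3<->N1 -> N3.N0=(alive,v1) N3.N1=(alive,v0) N3.N2=(alive,v0) N3.N3=(suspect,v1) | N1.N0=(alive,v1) N1.N1=(alive,v0) N1.N2=(alive,v0) N1.N3=(dead,v1)
Op 10: N1 marks N1=dead -> (dead,v1)
Op 11: N0 marks N3=alive -> (alive,v2)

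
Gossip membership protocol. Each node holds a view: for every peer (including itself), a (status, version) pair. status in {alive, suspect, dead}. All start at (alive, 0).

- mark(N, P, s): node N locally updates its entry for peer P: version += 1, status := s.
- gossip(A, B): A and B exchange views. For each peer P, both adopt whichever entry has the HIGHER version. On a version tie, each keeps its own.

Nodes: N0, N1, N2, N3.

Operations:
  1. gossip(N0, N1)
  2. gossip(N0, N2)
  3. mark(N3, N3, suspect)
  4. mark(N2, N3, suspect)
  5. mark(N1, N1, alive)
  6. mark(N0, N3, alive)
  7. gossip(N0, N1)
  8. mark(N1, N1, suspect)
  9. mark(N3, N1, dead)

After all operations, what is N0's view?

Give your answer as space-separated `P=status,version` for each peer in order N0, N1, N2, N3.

Answer: N0=alive,0 N1=alive,1 N2=alive,0 N3=alive,1

Derivation:
Op 1: gossip N0<->N1 -> N0.N0=(alive,v0) N0.N1=(alive,v0) N0.N2=(alive,v0) N0.N3=(alive,v0) | N1.N0=(alive,v0) N1.N1=(alive,v0) N1.N2=(alive,v0) N1.N3=(alive,v0)
Op 2: gossip N0<->N2 -> N0.N0=(alive,v0) N0.N1=(alive,v0) N0.N2=(alive,v0) N0.N3=(alive,v0) | N2.N0=(alive,v0) N2.N1=(alive,v0) N2.N2=(alive,v0) N2.N3=(alive,v0)
Op 3: N3 marks N3=suspect -> (suspect,v1)
Op 4: N2 marks N3=suspect -> (suspect,v1)
Op 5: N1 marks N1=alive -> (alive,v1)
Op 6: N0 marks N3=alive -> (alive,v1)
Op 7: gossip N0<->N1 -> N0.N0=(alive,v0) N0.N1=(alive,v1) N0.N2=(alive,v0) N0.N3=(alive,v1) | N1.N0=(alive,v0) N1.N1=(alive,v1) N1.N2=(alive,v0) N1.N3=(alive,v1)
Op 8: N1 marks N1=suspect -> (suspect,v2)
Op 9: N3 marks N1=dead -> (dead,v1)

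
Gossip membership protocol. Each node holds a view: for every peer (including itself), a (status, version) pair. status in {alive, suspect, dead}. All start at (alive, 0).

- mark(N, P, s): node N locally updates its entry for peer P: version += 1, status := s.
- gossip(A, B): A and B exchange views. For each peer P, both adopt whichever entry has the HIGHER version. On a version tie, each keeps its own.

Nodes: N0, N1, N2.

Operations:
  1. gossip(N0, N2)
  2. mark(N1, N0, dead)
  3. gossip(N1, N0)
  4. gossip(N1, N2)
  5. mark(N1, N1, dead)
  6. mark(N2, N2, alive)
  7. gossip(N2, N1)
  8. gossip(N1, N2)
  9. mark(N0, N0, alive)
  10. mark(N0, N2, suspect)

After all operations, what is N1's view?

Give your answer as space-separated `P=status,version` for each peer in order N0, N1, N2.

Answer: N0=dead,1 N1=dead,1 N2=alive,1

Derivation:
Op 1: gossip N0<->N2 -> N0.N0=(alive,v0) N0.N1=(alive,v0) N0.N2=(alive,v0) | N2.N0=(alive,v0) N2.N1=(alive,v0) N2.N2=(alive,v0)
Op 2: N1 marks N0=dead -> (dead,v1)
Op 3: gossip N1<->N0 -> N1.N0=(dead,v1) N1.N1=(alive,v0) N1.N2=(alive,v0) | N0.N0=(dead,v1) N0.N1=(alive,v0) N0.N2=(alive,v0)
Op 4: gossip N1<->N2 -> N1.N0=(dead,v1) N1.N1=(alive,v0) N1.N2=(alive,v0) | N2.N0=(dead,v1) N2.N1=(alive,v0) N2.N2=(alive,v0)
Op 5: N1 marks N1=dead -> (dead,v1)
Op 6: N2 marks N2=alive -> (alive,v1)
Op 7: gossip N2<->N1 -> N2.N0=(dead,v1) N2.N1=(dead,v1) N2.N2=(alive,v1) | N1.N0=(dead,v1) N1.N1=(dead,v1) N1.N2=(alive,v1)
Op 8: gossip N1<->N2 -> N1.N0=(dead,v1) N1.N1=(dead,v1) N1.N2=(alive,v1) | N2.N0=(dead,v1) N2.N1=(dead,v1) N2.N2=(alive,v1)
Op 9: N0 marks N0=alive -> (alive,v2)
Op 10: N0 marks N2=suspect -> (suspect,v1)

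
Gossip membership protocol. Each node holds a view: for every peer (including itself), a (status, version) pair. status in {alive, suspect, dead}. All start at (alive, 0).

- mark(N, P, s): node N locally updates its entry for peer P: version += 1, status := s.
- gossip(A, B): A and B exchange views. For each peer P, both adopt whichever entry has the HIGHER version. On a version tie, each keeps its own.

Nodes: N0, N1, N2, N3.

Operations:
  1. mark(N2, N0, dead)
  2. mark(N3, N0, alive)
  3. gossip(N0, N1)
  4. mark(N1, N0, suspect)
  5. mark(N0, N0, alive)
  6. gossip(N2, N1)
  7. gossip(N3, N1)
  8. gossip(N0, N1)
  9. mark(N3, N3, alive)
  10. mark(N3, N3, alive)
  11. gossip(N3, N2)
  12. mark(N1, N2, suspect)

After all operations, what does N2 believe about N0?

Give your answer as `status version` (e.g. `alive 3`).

Op 1: N2 marks N0=dead -> (dead,v1)
Op 2: N3 marks N0=alive -> (alive,v1)
Op 3: gossip N0<->N1 -> N0.N0=(alive,v0) N0.N1=(alive,v0) N0.N2=(alive,v0) N0.N3=(alive,v0) | N1.N0=(alive,v0) N1.N1=(alive,v0) N1.N2=(alive,v0) N1.N3=(alive,v0)
Op 4: N1 marks N0=suspect -> (suspect,v1)
Op 5: N0 marks N0=alive -> (alive,v1)
Op 6: gossip N2<->N1 -> N2.N0=(dead,v1) N2.N1=(alive,v0) N2.N2=(alive,v0) N2.N3=(alive,v0) | N1.N0=(suspect,v1) N1.N1=(alive,v0) N1.N2=(alive,v0) N1.N3=(alive,v0)
Op 7: gossip N3<->N1 -> N3.N0=(alive,v1) N3.N1=(alive,v0) N3.N2=(alive,v0) N3.N3=(alive,v0) | N1.N0=(suspect,v1) N1.N1=(alive,v0) N1.N2=(alive,v0) N1.N3=(alive,v0)
Op 8: gossip N0<->N1 -> N0.N0=(alive,v1) N0.N1=(alive,v0) N0.N2=(alive,v0) N0.N3=(alive,v0) | N1.N0=(suspect,v1) N1.N1=(alive,v0) N1.N2=(alive,v0) N1.N3=(alive,v0)
Op 9: N3 marks N3=alive -> (alive,v1)
Op 10: N3 marks N3=alive -> (alive,v2)
Op 11: gossip N3<->N2 -> N3.N0=(alive,v1) N3.N1=(alive,v0) N3.N2=(alive,v0) N3.N3=(alive,v2) | N2.N0=(dead,v1) N2.N1=(alive,v0) N2.N2=(alive,v0) N2.N3=(alive,v2)
Op 12: N1 marks N2=suspect -> (suspect,v1)

Answer: dead 1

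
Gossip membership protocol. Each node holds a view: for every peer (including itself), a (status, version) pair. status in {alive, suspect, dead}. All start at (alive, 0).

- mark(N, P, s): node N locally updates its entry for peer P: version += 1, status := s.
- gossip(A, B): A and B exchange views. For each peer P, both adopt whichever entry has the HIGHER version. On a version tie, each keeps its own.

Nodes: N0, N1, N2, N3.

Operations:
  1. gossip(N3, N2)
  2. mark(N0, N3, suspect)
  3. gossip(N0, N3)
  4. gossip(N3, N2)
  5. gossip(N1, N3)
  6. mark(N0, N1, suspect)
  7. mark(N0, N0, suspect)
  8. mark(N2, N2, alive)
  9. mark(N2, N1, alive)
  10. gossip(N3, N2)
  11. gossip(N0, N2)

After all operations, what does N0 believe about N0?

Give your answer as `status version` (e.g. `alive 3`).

Op 1: gossip N3<->N2 -> N3.N0=(alive,v0) N3.N1=(alive,v0) N3.N2=(alive,v0) N3.N3=(alive,v0) | N2.N0=(alive,v0) N2.N1=(alive,v0) N2.N2=(alive,v0) N2.N3=(alive,v0)
Op 2: N0 marks N3=suspect -> (suspect,v1)
Op 3: gossip N0<->N3 -> N0.N0=(alive,v0) N0.N1=(alive,v0) N0.N2=(alive,v0) N0.N3=(suspect,v1) | N3.N0=(alive,v0) N3.N1=(alive,v0) N3.N2=(alive,v0) N3.N3=(suspect,v1)
Op 4: gossip N3<->N2 -> N3.N0=(alive,v0) N3.N1=(alive,v0) N3.N2=(alive,v0) N3.N3=(suspect,v1) | N2.N0=(alive,v0) N2.N1=(alive,v0) N2.N2=(alive,v0) N2.N3=(suspect,v1)
Op 5: gossip N1<->N3 -> N1.N0=(alive,v0) N1.N1=(alive,v0) N1.N2=(alive,v0) N1.N3=(suspect,v1) | N3.N0=(alive,v0) N3.N1=(alive,v0) N3.N2=(alive,v0) N3.N3=(suspect,v1)
Op 6: N0 marks N1=suspect -> (suspect,v1)
Op 7: N0 marks N0=suspect -> (suspect,v1)
Op 8: N2 marks N2=alive -> (alive,v1)
Op 9: N2 marks N1=alive -> (alive,v1)
Op 10: gossip N3<->N2 -> N3.N0=(alive,v0) N3.N1=(alive,v1) N3.N2=(alive,v1) N3.N3=(suspect,v1) | N2.N0=(alive,v0) N2.N1=(alive,v1) N2.N2=(alive,v1) N2.N3=(suspect,v1)
Op 11: gossip N0<->N2 -> N0.N0=(suspect,v1) N0.N1=(suspect,v1) N0.N2=(alive,v1) N0.N3=(suspect,v1) | N2.N0=(suspect,v1) N2.N1=(alive,v1) N2.N2=(alive,v1) N2.N3=(suspect,v1)

Answer: suspect 1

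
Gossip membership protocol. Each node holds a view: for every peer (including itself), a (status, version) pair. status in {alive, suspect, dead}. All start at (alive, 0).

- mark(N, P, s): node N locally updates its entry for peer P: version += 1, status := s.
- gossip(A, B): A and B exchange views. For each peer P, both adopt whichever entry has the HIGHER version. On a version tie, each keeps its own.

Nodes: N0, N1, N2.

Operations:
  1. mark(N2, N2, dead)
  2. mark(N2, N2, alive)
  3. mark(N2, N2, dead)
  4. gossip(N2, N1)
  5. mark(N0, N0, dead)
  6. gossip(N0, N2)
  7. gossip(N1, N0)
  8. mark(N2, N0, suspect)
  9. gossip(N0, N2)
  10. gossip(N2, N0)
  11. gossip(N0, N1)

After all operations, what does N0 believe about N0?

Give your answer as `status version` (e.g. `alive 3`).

Answer: suspect 2

Derivation:
Op 1: N2 marks N2=dead -> (dead,v1)
Op 2: N2 marks N2=alive -> (alive,v2)
Op 3: N2 marks N2=dead -> (dead,v3)
Op 4: gossip N2<->N1 -> N2.N0=(alive,v0) N2.N1=(alive,v0) N2.N2=(dead,v3) | N1.N0=(alive,v0) N1.N1=(alive,v0) N1.N2=(dead,v3)
Op 5: N0 marks N0=dead -> (dead,v1)
Op 6: gossip N0<->N2 -> N0.N0=(dead,v1) N0.N1=(alive,v0) N0.N2=(dead,v3) | N2.N0=(dead,v1) N2.N1=(alive,v0) N2.N2=(dead,v3)
Op 7: gossip N1<->N0 -> N1.N0=(dead,v1) N1.N1=(alive,v0) N1.N2=(dead,v3) | N0.N0=(dead,v1) N0.N1=(alive,v0) N0.N2=(dead,v3)
Op 8: N2 marks N0=suspect -> (suspect,v2)
Op 9: gossip N0<->N2 -> N0.N0=(suspect,v2) N0.N1=(alive,v0) N0.N2=(dead,v3) | N2.N0=(suspect,v2) N2.N1=(alive,v0) N2.N2=(dead,v3)
Op 10: gossip N2<->N0 -> N2.N0=(suspect,v2) N2.N1=(alive,v0) N2.N2=(dead,v3) | N0.N0=(suspect,v2) N0.N1=(alive,v0) N0.N2=(dead,v3)
Op 11: gossip N0<->N1 -> N0.N0=(suspect,v2) N0.N1=(alive,v0) N0.N2=(dead,v3) | N1.N0=(suspect,v2) N1.N1=(alive,v0) N1.N2=(dead,v3)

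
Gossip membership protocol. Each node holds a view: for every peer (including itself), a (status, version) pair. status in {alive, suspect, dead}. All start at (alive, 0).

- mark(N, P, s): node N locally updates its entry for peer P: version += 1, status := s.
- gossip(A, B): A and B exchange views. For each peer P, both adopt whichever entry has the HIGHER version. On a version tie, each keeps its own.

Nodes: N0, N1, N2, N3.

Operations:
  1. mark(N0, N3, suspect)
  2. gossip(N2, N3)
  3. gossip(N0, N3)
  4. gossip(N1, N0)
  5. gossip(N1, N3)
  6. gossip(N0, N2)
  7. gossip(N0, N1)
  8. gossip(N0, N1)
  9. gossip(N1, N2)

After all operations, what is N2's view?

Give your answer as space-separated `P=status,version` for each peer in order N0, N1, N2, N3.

Op 1: N0 marks N3=suspect -> (suspect,v1)
Op 2: gossip N2<->N3 -> N2.N0=(alive,v0) N2.N1=(alive,v0) N2.N2=(alive,v0) N2.N3=(alive,v0) | N3.N0=(alive,v0) N3.N1=(alive,v0) N3.N2=(alive,v0) N3.N3=(alive,v0)
Op 3: gossip N0<->N3 -> N0.N0=(alive,v0) N0.N1=(alive,v0) N0.N2=(alive,v0) N0.N3=(suspect,v1) | N3.N0=(alive,v0) N3.N1=(alive,v0) N3.N2=(alive,v0) N3.N3=(suspect,v1)
Op 4: gossip N1<->N0 -> N1.N0=(alive,v0) N1.N1=(alive,v0) N1.N2=(alive,v0) N1.N3=(suspect,v1) | N0.N0=(alive,v0) N0.N1=(alive,v0) N0.N2=(alive,v0) N0.N3=(suspect,v1)
Op 5: gossip N1<->N3 -> N1.N0=(alive,v0) N1.N1=(alive,v0) N1.N2=(alive,v0) N1.N3=(suspect,v1) | N3.N0=(alive,v0) N3.N1=(alive,v0) N3.N2=(alive,v0) N3.N3=(suspect,v1)
Op 6: gossip N0<->N2 -> N0.N0=(alive,v0) N0.N1=(alive,v0) N0.N2=(alive,v0) N0.N3=(suspect,v1) | N2.N0=(alive,v0) N2.N1=(alive,v0) N2.N2=(alive,v0) N2.N3=(suspect,v1)
Op 7: gossip N0<->N1 -> N0.N0=(alive,v0) N0.N1=(alive,v0) N0.N2=(alive,v0) N0.N3=(suspect,v1) | N1.N0=(alive,v0) N1.N1=(alive,v0) N1.N2=(alive,v0) N1.N3=(suspect,v1)
Op 8: gossip N0<->N1 -> N0.N0=(alive,v0) N0.N1=(alive,v0) N0.N2=(alive,v0) N0.N3=(suspect,v1) | N1.N0=(alive,v0) N1.N1=(alive,v0) N1.N2=(alive,v0) N1.N3=(suspect,v1)
Op 9: gossip N1<->N2 -> N1.N0=(alive,v0) N1.N1=(alive,v0) N1.N2=(alive,v0) N1.N3=(suspect,v1) | N2.N0=(alive,v0) N2.N1=(alive,v0) N2.N2=(alive,v0) N2.N3=(suspect,v1)

Answer: N0=alive,0 N1=alive,0 N2=alive,0 N3=suspect,1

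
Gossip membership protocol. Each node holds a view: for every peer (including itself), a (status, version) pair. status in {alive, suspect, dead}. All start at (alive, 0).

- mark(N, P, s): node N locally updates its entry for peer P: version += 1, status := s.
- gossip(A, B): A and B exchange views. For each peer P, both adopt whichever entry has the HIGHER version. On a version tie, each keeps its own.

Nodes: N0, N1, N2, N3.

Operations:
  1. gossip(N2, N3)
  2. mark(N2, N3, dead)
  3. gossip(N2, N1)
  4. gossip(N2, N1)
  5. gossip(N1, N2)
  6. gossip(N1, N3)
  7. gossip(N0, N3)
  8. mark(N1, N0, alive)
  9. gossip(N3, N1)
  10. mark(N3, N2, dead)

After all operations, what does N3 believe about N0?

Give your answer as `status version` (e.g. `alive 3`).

Op 1: gossip N2<->N3 -> N2.N0=(alive,v0) N2.N1=(alive,v0) N2.N2=(alive,v0) N2.N3=(alive,v0) | N3.N0=(alive,v0) N3.N1=(alive,v0) N3.N2=(alive,v0) N3.N3=(alive,v0)
Op 2: N2 marks N3=dead -> (dead,v1)
Op 3: gossip N2<->N1 -> N2.N0=(alive,v0) N2.N1=(alive,v0) N2.N2=(alive,v0) N2.N3=(dead,v1) | N1.N0=(alive,v0) N1.N1=(alive,v0) N1.N2=(alive,v0) N1.N3=(dead,v1)
Op 4: gossip N2<->N1 -> N2.N0=(alive,v0) N2.N1=(alive,v0) N2.N2=(alive,v0) N2.N3=(dead,v1) | N1.N0=(alive,v0) N1.N1=(alive,v0) N1.N2=(alive,v0) N1.N3=(dead,v1)
Op 5: gossip N1<->N2 -> N1.N0=(alive,v0) N1.N1=(alive,v0) N1.N2=(alive,v0) N1.N3=(dead,v1) | N2.N0=(alive,v0) N2.N1=(alive,v0) N2.N2=(alive,v0) N2.N3=(dead,v1)
Op 6: gossip N1<->N3 -> N1.N0=(alive,v0) N1.N1=(alive,v0) N1.N2=(alive,v0) N1.N3=(dead,v1) | N3.N0=(alive,v0) N3.N1=(alive,v0) N3.N2=(alive,v0) N3.N3=(dead,v1)
Op 7: gossip N0<->N3 -> N0.N0=(alive,v0) N0.N1=(alive,v0) N0.N2=(alive,v0) N0.N3=(dead,v1) | N3.N0=(alive,v0) N3.N1=(alive,v0) N3.N2=(alive,v0) N3.N3=(dead,v1)
Op 8: N1 marks N0=alive -> (alive,v1)
Op 9: gossip N3<->N1 -> N3.N0=(alive,v1) N3.N1=(alive,v0) N3.N2=(alive,v0) N3.N3=(dead,v1) | N1.N0=(alive,v1) N1.N1=(alive,v0) N1.N2=(alive,v0) N1.N3=(dead,v1)
Op 10: N3 marks N2=dead -> (dead,v1)

Answer: alive 1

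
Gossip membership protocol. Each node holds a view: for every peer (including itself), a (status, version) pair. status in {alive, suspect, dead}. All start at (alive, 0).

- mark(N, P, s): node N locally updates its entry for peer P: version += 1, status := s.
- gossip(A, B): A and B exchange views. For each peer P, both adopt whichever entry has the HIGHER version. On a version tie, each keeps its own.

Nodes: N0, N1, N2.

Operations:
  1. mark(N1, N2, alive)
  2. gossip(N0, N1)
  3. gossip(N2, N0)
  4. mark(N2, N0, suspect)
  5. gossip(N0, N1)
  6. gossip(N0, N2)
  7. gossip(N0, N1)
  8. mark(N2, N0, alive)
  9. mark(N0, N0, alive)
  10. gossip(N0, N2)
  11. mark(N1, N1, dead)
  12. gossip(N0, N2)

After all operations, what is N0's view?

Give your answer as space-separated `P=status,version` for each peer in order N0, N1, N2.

Answer: N0=alive,2 N1=alive,0 N2=alive,1

Derivation:
Op 1: N1 marks N2=alive -> (alive,v1)
Op 2: gossip N0<->N1 -> N0.N0=(alive,v0) N0.N1=(alive,v0) N0.N2=(alive,v1) | N1.N0=(alive,v0) N1.N1=(alive,v0) N1.N2=(alive,v1)
Op 3: gossip N2<->N0 -> N2.N0=(alive,v0) N2.N1=(alive,v0) N2.N2=(alive,v1) | N0.N0=(alive,v0) N0.N1=(alive,v0) N0.N2=(alive,v1)
Op 4: N2 marks N0=suspect -> (suspect,v1)
Op 5: gossip N0<->N1 -> N0.N0=(alive,v0) N0.N1=(alive,v0) N0.N2=(alive,v1) | N1.N0=(alive,v0) N1.N1=(alive,v0) N1.N2=(alive,v1)
Op 6: gossip N0<->N2 -> N0.N0=(suspect,v1) N0.N1=(alive,v0) N0.N2=(alive,v1) | N2.N0=(suspect,v1) N2.N1=(alive,v0) N2.N2=(alive,v1)
Op 7: gossip N0<->N1 -> N0.N0=(suspect,v1) N0.N1=(alive,v0) N0.N2=(alive,v1) | N1.N0=(suspect,v1) N1.N1=(alive,v0) N1.N2=(alive,v1)
Op 8: N2 marks N0=alive -> (alive,v2)
Op 9: N0 marks N0=alive -> (alive,v2)
Op 10: gossip N0<->N2 -> N0.N0=(alive,v2) N0.N1=(alive,v0) N0.N2=(alive,v1) | N2.N0=(alive,v2) N2.N1=(alive,v0) N2.N2=(alive,v1)
Op 11: N1 marks N1=dead -> (dead,v1)
Op 12: gossip N0<->N2 -> N0.N0=(alive,v2) N0.N1=(alive,v0) N0.N2=(alive,v1) | N2.N0=(alive,v2) N2.N1=(alive,v0) N2.N2=(alive,v1)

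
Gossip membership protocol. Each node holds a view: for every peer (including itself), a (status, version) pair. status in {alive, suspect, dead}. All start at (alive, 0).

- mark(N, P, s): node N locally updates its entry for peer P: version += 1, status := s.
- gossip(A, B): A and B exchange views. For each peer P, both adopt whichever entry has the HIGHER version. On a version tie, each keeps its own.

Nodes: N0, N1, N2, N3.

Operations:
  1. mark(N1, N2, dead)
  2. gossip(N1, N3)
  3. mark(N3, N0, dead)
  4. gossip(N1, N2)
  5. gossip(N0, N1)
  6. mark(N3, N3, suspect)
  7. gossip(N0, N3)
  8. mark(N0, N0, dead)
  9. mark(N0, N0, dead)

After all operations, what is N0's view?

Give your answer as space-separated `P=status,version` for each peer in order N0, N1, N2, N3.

Answer: N0=dead,3 N1=alive,0 N2=dead,1 N3=suspect,1

Derivation:
Op 1: N1 marks N2=dead -> (dead,v1)
Op 2: gossip N1<->N3 -> N1.N0=(alive,v0) N1.N1=(alive,v0) N1.N2=(dead,v1) N1.N3=(alive,v0) | N3.N0=(alive,v0) N3.N1=(alive,v0) N3.N2=(dead,v1) N3.N3=(alive,v0)
Op 3: N3 marks N0=dead -> (dead,v1)
Op 4: gossip N1<->N2 -> N1.N0=(alive,v0) N1.N1=(alive,v0) N1.N2=(dead,v1) N1.N3=(alive,v0) | N2.N0=(alive,v0) N2.N1=(alive,v0) N2.N2=(dead,v1) N2.N3=(alive,v0)
Op 5: gossip N0<->N1 -> N0.N0=(alive,v0) N0.N1=(alive,v0) N0.N2=(dead,v1) N0.N3=(alive,v0) | N1.N0=(alive,v0) N1.N1=(alive,v0) N1.N2=(dead,v1) N1.N3=(alive,v0)
Op 6: N3 marks N3=suspect -> (suspect,v1)
Op 7: gossip N0<->N3 -> N0.N0=(dead,v1) N0.N1=(alive,v0) N0.N2=(dead,v1) N0.N3=(suspect,v1) | N3.N0=(dead,v1) N3.N1=(alive,v0) N3.N2=(dead,v1) N3.N3=(suspect,v1)
Op 8: N0 marks N0=dead -> (dead,v2)
Op 9: N0 marks N0=dead -> (dead,v3)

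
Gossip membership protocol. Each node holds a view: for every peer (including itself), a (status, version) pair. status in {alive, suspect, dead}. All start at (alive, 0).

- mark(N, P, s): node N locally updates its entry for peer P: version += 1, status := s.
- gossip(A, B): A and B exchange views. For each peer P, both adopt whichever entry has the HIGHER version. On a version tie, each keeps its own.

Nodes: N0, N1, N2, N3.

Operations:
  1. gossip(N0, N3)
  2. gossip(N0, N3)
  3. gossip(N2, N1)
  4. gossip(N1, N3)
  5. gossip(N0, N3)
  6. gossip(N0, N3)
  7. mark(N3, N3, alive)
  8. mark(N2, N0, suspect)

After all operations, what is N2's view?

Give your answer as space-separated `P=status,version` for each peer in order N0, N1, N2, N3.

Answer: N0=suspect,1 N1=alive,0 N2=alive,0 N3=alive,0

Derivation:
Op 1: gossip N0<->N3 -> N0.N0=(alive,v0) N0.N1=(alive,v0) N0.N2=(alive,v0) N0.N3=(alive,v0) | N3.N0=(alive,v0) N3.N1=(alive,v0) N3.N2=(alive,v0) N3.N3=(alive,v0)
Op 2: gossip N0<->N3 -> N0.N0=(alive,v0) N0.N1=(alive,v0) N0.N2=(alive,v0) N0.N3=(alive,v0) | N3.N0=(alive,v0) N3.N1=(alive,v0) N3.N2=(alive,v0) N3.N3=(alive,v0)
Op 3: gossip N2<->N1 -> N2.N0=(alive,v0) N2.N1=(alive,v0) N2.N2=(alive,v0) N2.N3=(alive,v0) | N1.N0=(alive,v0) N1.N1=(alive,v0) N1.N2=(alive,v0) N1.N3=(alive,v0)
Op 4: gossip N1<->N3 -> N1.N0=(alive,v0) N1.N1=(alive,v0) N1.N2=(alive,v0) N1.N3=(alive,v0) | N3.N0=(alive,v0) N3.N1=(alive,v0) N3.N2=(alive,v0) N3.N3=(alive,v0)
Op 5: gossip N0<->N3 -> N0.N0=(alive,v0) N0.N1=(alive,v0) N0.N2=(alive,v0) N0.N3=(alive,v0) | N3.N0=(alive,v0) N3.N1=(alive,v0) N3.N2=(alive,v0) N3.N3=(alive,v0)
Op 6: gossip N0<->N3 -> N0.N0=(alive,v0) N0.N1=(alive,v0) N0.N2=(alive,v0) N0.N3=(alive,v0) | N3.N0=(alive,v0) N3.N1=(alive,v0) N3.N2=(alive,v0) N3.N3=(alive,v0)
Op 7: N3 marks N3=alive -> (alive,v1)
Op 8: N2 marks N0=suspect -> (suspect,v1)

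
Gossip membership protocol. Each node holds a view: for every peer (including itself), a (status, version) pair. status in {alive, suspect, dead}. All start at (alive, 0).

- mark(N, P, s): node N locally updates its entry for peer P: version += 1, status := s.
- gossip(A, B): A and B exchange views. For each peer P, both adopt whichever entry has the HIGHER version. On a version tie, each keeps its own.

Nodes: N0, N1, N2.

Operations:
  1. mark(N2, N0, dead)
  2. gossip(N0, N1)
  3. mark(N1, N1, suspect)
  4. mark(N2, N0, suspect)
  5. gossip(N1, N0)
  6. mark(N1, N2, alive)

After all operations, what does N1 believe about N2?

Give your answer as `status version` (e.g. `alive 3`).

Answer: alive 1

Derivation:
Op 1: N2 marks N0=dead -> (dead,v1)
Op 2: gossip N0<->N1 -> N0.N0=(alive,v0) N0.N1=(alive,v0) N0.N2=(alive,v0) | N1.N0=(alive,v0) N1.N1=(alive,v0) N1.N2=(alive,v0)
Op 3: N1 marks N1=suspect -> (suspect,v1)
Op 4: N2 marks N0=suspect -> (suspect,v2)
Op 5: gossip N1<->N0 -> N1.N0=(alive,v0) N1.N1=(suspect,v1) N1.N2=(alive,v0) | N0.N0=(alive,v0) N0.N1=(suspect,v1) N0.N2=(alive,v0)
Op 6: N1 marks N2=alive -> (alive,v1)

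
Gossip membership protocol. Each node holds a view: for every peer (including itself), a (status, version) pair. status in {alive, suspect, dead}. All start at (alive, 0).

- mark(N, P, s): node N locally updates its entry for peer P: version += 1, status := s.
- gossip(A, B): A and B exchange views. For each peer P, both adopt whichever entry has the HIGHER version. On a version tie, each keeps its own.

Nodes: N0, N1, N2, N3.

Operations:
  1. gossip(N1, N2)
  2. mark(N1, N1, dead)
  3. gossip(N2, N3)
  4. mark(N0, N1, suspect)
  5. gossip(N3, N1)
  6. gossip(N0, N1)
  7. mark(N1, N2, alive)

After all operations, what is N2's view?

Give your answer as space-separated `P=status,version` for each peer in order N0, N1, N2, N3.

Answer: N0=alive,0 N1=alive,0 N2=alive,0 N3=alive,0

Derivation:
Op 1: gossip N1<->N2 -> N1.N0=(alive,v0) N1.N1=(alive,v0) N1.N2=(alive,v0) N1.N3=(alive,v0) | N2.N0=(alive,v0) N2.N1=(alive,v0) N2.N2=(alive,v0) N2.N3=(alive,v0)
Op 2: N1 marks N1=dead -> (dead,v1)
Op 3: gossip N2<->N3 -> N2.N0=(alive,v0) N2.N1=(alive,v0) N2.N2=(alive,v0) N2.N3=(alive,v0) | N3.N0=(alive,v0) N3.N1=(alive,v0) N3.N2=(alive,v0) N3.N3=(alive,v0)
Op 4: N0 marks N1=suspect -> (suspect,v1)
Op 5: gossip N3<->N1 -> N3.N0=(alive,v0) N3.N1=(dead,v1) N3.N2=(alive,v0) N3.N3=(alive,v0) | N1.N0=(alive,v0) N1.N1=(dead,v1) N1.N2=(alive,v0) N1.N3=(alive,v0)
Op 6: gossip N0<->N1 -> N0.N0=(alive,v0) N0.N1=(suspect,v1) N0.N2=(alive,v0) N0.N3=(alive,v0) | N1.N0=(alive,v0) N1.N1=(dead,v1) N1.N2=(alive,v0) N1.N3=(alive,v0)
Op 7: N1 marks N2=alive -> (alive,v1)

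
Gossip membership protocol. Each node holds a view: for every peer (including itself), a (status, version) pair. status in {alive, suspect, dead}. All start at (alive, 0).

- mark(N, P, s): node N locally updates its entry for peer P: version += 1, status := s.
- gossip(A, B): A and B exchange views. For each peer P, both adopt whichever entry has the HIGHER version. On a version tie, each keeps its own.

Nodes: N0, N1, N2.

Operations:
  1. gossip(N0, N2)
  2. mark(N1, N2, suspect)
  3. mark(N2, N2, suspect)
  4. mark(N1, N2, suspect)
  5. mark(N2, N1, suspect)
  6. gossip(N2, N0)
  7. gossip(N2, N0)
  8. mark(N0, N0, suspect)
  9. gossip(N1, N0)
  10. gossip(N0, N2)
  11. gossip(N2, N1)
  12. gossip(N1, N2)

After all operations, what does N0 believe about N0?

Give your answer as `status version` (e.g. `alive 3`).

Answer: suspect 1

Derivation:
Op 1: gossip N0<->N2 -> N0.N0=(alive,v0) N0.N1=(alive,v0) N0.N2=(alive,v0) | N2.N0=(alive,v0) N2.N1=(alive,v0) N2.N2=(alive,v0)
Op 2: N1 marks N2=suspect -> (suspect,v1)
Op 3: N2 marks N2=suspect -> (suspect,v1)
Op 4: N1 marks N2=suspect -> (suspect,v2)
Op 5: N2 marks N1=suspect -> (suspect,v1)
Op 6: gossip N2<->N0 -> N2.N0=(alive,v0) N2.N1=(suspect,v1) N2.N2=(suspect,v1) | N0.N0=(alive,v0) N0.N1=(suspect,v1) N0.N2=(suspect,v1)
Op 7: gossip N2<->N0 -> N2.N0=(alive,v0) N2.N1=(suspect,v1) N2.N2=(suspect,v1) | N0.N0=(alive,v0) N0.N1=(suspect,v1) N0.N2=(suspect,v1)
Op 8: N0 marks N0=suspect -> (suspect,v1)
Op 9: gossip N1<->N0 -> N1.N0=(suspect,v1) N1.N1=(suspect,v1) N1.N2=(suspect,v2) | N0.N0=(suspect,v1) N0.N1=(suspect,v1) N0.N2=(suspect,v2)
Op 10: gossip N0<->N2 -> N0.N0=(suspect,v1) N0.N1=(suspect,v1) N0.N2=(suspect,v2) | N2.N0=(suspect,v1) N2.N1=(suspect,v1) N2.N2=(suspect,v2)
Op 11: gossip N2<->N1 -> N2.N0=(suspect,v1) N2.N1=(suspect,v1) N2.N2=(suspect,v2) | N1.N0=(suspect,v1) N1.N1=(suspect,v1) N1.N2=(suspect,v2)
Op 12: gossip N1<->N2 -> N1.N0=(suspect,v1) N1.N1=(suspect,v1) N1.N2=(suspect,v2) | N2.N0=(suspect,v1) N2.N1=(suspect,v1) N2.N2=(suspect,v2)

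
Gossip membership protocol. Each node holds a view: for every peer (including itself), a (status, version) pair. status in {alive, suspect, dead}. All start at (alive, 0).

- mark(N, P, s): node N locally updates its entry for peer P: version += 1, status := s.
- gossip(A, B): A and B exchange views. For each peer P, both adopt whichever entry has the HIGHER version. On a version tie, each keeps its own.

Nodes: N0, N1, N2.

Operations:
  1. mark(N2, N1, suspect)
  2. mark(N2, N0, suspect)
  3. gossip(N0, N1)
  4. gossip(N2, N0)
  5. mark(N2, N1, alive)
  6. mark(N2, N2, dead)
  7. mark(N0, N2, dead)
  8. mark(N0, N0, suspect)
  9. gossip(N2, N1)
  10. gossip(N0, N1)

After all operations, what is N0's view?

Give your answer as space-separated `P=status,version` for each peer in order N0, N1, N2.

Op 1: N2 marks N1=suspect -> (suspect,v1)
Op 2: N2 marks N0=suspect -> (suspect,v1)
Op 3: gossip N0<->N1 -> N0.N0=(alive,v0) N0.N1=(alive,v0) N0.N2=(alive,v0) | N1.N0=(alive,v0) N1.N1=(alive,v0) N1.N2=(alive,v0)
Op 4: gossip N2<->N0 -> N2.N0=(suspect,v1) N2.N1=(suspect,v1) N2.N2=(alive,v0) | N0.N0=(suspect,v1) N0.N1=(suspect,v1) N0.N2=(alive,v0)
Op 5: N2 marks N1=alive -> (alive,v2)
Op 6: N2 marks N2=dead -> (dead,v1)
Op 7: N0 marks N2=dead -> (dead,v1)
Op 8: N0 marks N0=suspect -> (suspect,v2)
Op 9: gossip N2<->N1 -> N2.N0=(suspect,v1) N2.N1=(alive,v2) N2.N2=(dead,v1) | N1.N0=(suspect,v1) N1.N1=(alive,v2) N1.N2=(dead,v1)
Op 10: gossip N0<->N1 -> N0.N0=(suspect,v2) N0.N1=(alive,v2) N0.N2=(dead,v1) | N1.N0=(suspect,v2) N1.N1=(alive,v2) N1.N2=(dead,v1)

Answer: N0=suspect,2 N1=alive,2 N2=dead,1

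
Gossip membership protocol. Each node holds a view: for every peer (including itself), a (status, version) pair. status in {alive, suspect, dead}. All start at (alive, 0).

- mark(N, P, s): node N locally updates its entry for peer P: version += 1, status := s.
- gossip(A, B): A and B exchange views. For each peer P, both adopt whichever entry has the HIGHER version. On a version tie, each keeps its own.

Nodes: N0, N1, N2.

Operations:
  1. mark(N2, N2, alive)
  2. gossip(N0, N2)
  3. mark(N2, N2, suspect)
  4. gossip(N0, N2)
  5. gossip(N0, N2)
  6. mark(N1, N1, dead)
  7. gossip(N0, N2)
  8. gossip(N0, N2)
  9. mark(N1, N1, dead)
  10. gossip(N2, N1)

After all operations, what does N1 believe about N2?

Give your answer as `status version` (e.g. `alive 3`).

Op 1: N2 marks N2=alive -> (alive,v1)
Op 2: gossip N0<->N2 -> N0.N0=(alive,v0) N0.N1=(alive,v0) N0.N2=(alive,v1) | N2.N0=(alive,v0) N2.N1=(alive,v0) N2.N2=(alive,v1)
Op 3: N2 marks N2=suspect -> (suspect,v2)
Op 4: gossip N0<->N2 -> N0.N0=(alive,v0) N0.N1=(alive,v0) N0.N2=(suspect,v2) | N2.N0=(alive,v0) N2.N1=(alive,v0) N2.N2=(suspect,v2)
Op 5: gossip N0<->N2 -> N0.N0=(alive,v0) N0.N1=(alive,v0) N0.N2=(suspect,v2) | N2.N0=(alive,v0) N2.N1=(alive,v0) N2.N2=(suspect,v2)
Op 6: N1 marks N1=dead -> (dead,v1)
Op 7: gossip N0<->N2 -> N0.N0=(alive,v0) N0.N1=(alive,v0) N0.N2=(suspect,v2) | N2.N0=(alive,v0) N2.N1=(alive,v0) N2.N2=(suspect,v2)
Op 8: gossip N0<->N2 -> N0.N0=(alive,v0) N0.N1=(alive,v0) N0.N2=(suspect,v2) | N2.N0=(alive,v0) N2.N1=(alive,v0) N2.N2=(suspect,v2)
Op 9: N1 marks N1=dead -> (dead,v2)
Op 10: gossip N2<->N1 -> N2.N0=(alive,v0) N2.N1=(dead,v2) N2.N2=(suspect,v2) | N1.N0=(alive,v0) N1.N1=(dead,v2) N1.N2=(suspect,v2)

Answer: suspect 2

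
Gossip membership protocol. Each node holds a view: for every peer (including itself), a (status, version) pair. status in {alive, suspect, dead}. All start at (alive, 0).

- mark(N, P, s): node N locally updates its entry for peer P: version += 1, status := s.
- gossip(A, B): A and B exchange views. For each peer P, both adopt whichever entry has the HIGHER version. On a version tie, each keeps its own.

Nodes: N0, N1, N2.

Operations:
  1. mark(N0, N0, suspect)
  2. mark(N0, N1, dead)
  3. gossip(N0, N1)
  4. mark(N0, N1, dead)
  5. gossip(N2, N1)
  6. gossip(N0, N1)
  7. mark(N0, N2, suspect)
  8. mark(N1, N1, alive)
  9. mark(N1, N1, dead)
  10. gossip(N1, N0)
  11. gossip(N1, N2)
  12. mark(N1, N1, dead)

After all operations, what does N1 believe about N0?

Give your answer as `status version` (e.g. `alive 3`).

Op 1: N0 marks N0=suspect -> (suspect,v1)
Op 2: N0 marks N1=dead -> (dead,v1)
Op 3: gossip N0<->N1 -> N0.N0=(suspect,v1) N0.N1=(dead,v1) N0.N2=(alive,v0) | N1.N0=(suspect,v1) N1.N1=(dead,v1) N1.N2=(alive,v0)
Op 4: N0 marks N1=dead -> (dead,v2)
Op 5: gossip N2<->N1 -> N2.N0=(suspect,v1) N2.N1=(dead,v1) N2.N2=(alive,v0) | N1.N0=(suspect,v1) N1.N1=(dead,v1) N1.N2=(alive,v0)
Op 6: gossip N0<->N1 -> N0.N0=(suspect,v1) N0.N1=(dead,v2) N0.N2=(alive,v0) | N1.N0=(suspect,v1) N1.N1=(dead,v2) N1.N2=(alive,v0)
Op 7: N0 marks N2=suspect -> (suspect,v1)
Op 8: N1 marks N1=alive -> (alive,v3)
Op 9: N1 marks N1=dead -> (dead,v4)
Op 10: gossip N1<->N0 -> N1.N0=(suspect,v1) N1.N1=(dead,v4) N1.N2=(suspect,v1) | N0.N0=(suspect,v1) N0.N1=(dead,v4) N0.N2=(suspect,v1)
Op 11: gossip N1<->N2 -> N1.N0=(suspect,v1) N1.N1=(dead,v4) N1.N2=(suspect,v1) | N2.N0=(suspect,v1) N2.N1=(dead,v4) N2.N2=(suspect,v1)
Op 12: N1 marks N1=dead -> (dead,v5)

Answer: suspect 1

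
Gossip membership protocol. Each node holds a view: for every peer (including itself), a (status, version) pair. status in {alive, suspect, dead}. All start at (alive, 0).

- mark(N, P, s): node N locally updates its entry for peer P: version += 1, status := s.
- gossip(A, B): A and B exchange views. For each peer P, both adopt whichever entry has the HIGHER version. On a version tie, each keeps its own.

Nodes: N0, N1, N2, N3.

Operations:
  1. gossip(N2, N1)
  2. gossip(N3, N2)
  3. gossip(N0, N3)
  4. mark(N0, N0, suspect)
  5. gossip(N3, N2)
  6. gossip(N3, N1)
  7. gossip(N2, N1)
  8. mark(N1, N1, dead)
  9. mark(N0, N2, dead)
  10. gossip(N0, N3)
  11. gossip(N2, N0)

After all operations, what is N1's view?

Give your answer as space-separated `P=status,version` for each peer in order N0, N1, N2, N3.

Answer: N0=alive,0 N1=dead,1 N2=alive,0 N3=alive,0

Derivation:
Op 1: gossip N2<->N1 -> N2.N0=(alive,v0) N2.N1=(alive,v0) N2.N2=(alive,v0) N2.N3=(alive,v0) | N1.N0=(alive,v0) N1.N1=(alive,v0) N1.N2=(alive,v0) N1.N3=(alive,v0)
Op 2: gossip N3<->N2 -> N3.N0=(alive,v0) N3.N1=(alive,v0) N3.N2=(alive,v0) N3.N3=(alive,v0) | N2.N0=(alive,v0) N2.N1=(alive,v0) N2.N2=(alive,v0) N2.N3=(alive,v0)
Op 3: gossip N0<->N3 -> N0.N0=(alive,v0) N0.N1=(alive,v0) N0.N2=(alive,v0) N0.N3=(alive,v0) | N3.N0=(alive,v0) N3.N1=(alive,v0) N3.N2=(alive,v0) N3.N3=(alive,v0)
Op 4: N0 marks N0=suspect -> (suspect,v1)
Op 5: gossip N3<->N2 -> N3.N0=(alive,v0) N3.N1=(alive,v0) N3.N2=(alive,v0) N3.N3=(alive,v0) | N2.N0=(alive,v0) N2.N1=(alive,v0) N2.N2=(alive,v0) N2.N3=(alive,v0)
Op 6: gossip N3<->N1 -> N3.N0=(alive,v0) N3.N1=(alive,v0) N3.N2=(alive,v0) N3.N3=(alive,v0) | N1.N0=(alive,v0) N1.N1=(alive,v0) N1.N2=(alive,v0) N1.N3=(alive,v0)
Op 7: gossip N2<->N1 -> N2.N0=(alive,v0) N2.N1=(alive,v0) N2.N2=(alive,v0) N2.N3=(alive,v0) | N1.N0=(alive,v0) N1.N1=(alive,v0) N1.N2=(alive,v0) N1.N3=(alive,v0)
Op 8: N1 marks N1=dead -> (dead,v1)
Op 9: N0 marks N2=dead -> (dead,v1)
Op 10: gossip N0<->N3 -> N0.N0=(suspect,v1) N0.N1=(alive,v0) N0.N2=(dead,v1) N0.N3=(alive,v0) | N3.N0=(suspect,v1) N3.N1=(alive,v0) N3.N2=(dead,v1) N3.N3=(alive,v0)
Op 11: gossip N2<->N0 -> N2.N0=(suspect,v1) N2.N1=(alive,v0) N2.N2=(dead,v1) N2.N3=(alive,v0) | N0.N0=(suspect,v1) N0.N1=(alive,v0) N0.N2=(dead,v1) N0.N3=(alive,v0)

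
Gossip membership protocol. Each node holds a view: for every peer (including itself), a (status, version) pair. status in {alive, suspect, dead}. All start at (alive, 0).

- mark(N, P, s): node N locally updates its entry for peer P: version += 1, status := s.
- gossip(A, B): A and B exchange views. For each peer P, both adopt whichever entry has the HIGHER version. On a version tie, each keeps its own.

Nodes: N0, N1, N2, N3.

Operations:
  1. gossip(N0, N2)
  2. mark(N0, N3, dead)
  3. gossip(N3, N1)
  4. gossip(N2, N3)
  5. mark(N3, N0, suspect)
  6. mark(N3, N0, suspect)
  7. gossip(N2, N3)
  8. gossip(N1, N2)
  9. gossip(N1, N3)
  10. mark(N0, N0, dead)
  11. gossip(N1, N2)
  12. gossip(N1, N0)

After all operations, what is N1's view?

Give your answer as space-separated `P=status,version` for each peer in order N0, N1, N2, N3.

Answer: N0=suspect,2 N1=alive,0 N2=alive,0 N3=dead,1

Derivation:
Op 1: gossip N0<->N2 -> N0.N0=(alive,v0) N0.N1=(alive,v0) N0.N2=(alive,v0) N0.N3=(alive,v0) | N2.N0=(alive,v0) N2.N1=(alive,v0) N2.N2=(alive,v0) N2.N3=(alive,v0)
Op 2: N0 marks N3=dead -> (dead,v1)
Op 3: gossip N3<->N1 -> N3.N0=(alive,v0) N3.N1=(alive,v0) N3.N2=(alive,v0) N3.N3=(alive,v0) | N1.N0=(alive,v0) N1.N1=(alive,v0) N1.N2=(alive,v0) N1.N3=(alive,v0)
Op 4: gossip N2<->N3 -> N2.N0=(alive,v0) N2.N1=(alive,v0) N2.N2=(alive,v0) N2.N3=(alive,v0) | N3.N0=(alive,v0) N3.N1=(alive,v0) N3.N2=(alive,v0) N3.N3=(alive,v0)
Op 5: N3 marks N0=suspect -> (suspect,v1)
Op 6: N3 marks N0=suspect -> (suspect,v2)
Op 7: gossip N2<->N3 -> N2.N0=(suspect,v2) N2.N1=(alive,v0) N2.N2=(alive,v0) N2.N3=(alive,v0) | N3.N0=(suspect,v2) N3.N1=(alive,v0) N3.N2=(alive,v0) N3.N3=(alive,v0)
Op 8: gossip N1<->N2 -> N1.N0=(suspect,v2) N1.N1=(alive,v0) N1.N2=(alive,v0) N1.N3=(alive,v0) | N2.N0=(suspect,v2) N2.N1=(alive,v0) N2.N2=(alive,v0) N2.N3=(alive,v0)
Op 9: gossip N1<->N3 -> N1.N0=(suspect,v2) N1.N1=(alive,v0) N1.N2=(alive,v0) N1.N3=(alive,v0) | N3.N0=(suspect,v2) N3.N1=(alive,v0) N3.N2=(alive,v0) N3.N3=(alive,v0)
Op 10: N0 marks N0=dead -> (dead,v1)
Op 11: gossip N1<->N2 -> N1.N0=(suspect,v2) N1.N1=(alive,v0) N1.N2=(alive,v0) N1.N3=(alive,v0) | N2.N0=(suspect,v2) N2.N1=(alive,v0) N2.N2=(alive,v0) N2.N3=(alive,v0)
Op 12: gossip N1<->N0 -> N1.N0=(suspect,v2) N1.N1=(alive,v0) N1.N2=(alive,v0) N1.N3=(dead,v1) | N0.N0=(suspect,v2) N0.N1=(alive,v0) N0.N2=(alive,v0) N0.N3=(dead,v1)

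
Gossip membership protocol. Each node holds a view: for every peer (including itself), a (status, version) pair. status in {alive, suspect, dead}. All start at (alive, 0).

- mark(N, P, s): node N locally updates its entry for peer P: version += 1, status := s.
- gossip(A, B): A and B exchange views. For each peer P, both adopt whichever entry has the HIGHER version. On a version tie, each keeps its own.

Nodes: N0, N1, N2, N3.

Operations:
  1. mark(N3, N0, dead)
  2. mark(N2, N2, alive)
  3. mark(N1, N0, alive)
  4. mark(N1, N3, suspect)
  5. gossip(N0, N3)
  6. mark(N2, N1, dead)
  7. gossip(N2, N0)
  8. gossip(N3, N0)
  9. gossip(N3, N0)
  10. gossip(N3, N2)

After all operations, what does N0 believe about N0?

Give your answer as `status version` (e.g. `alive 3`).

Op 1: N3 marks N0=dead -> (dead,v1)
Op 2: N2 marks N2=alive -> (alive,v1)
Op 3: N1 marks N0=alive -> (alive,v1)
Op 4: N1 marks N3=suspect -> (suspect,v1)
Op 5: gossip N0<->N3 -> N0.N0=(dead,v1) N0.N1=(alive,v0) N0.N2=(alive,v0) N0.N3=(alive,v0) | N3.N0=(dead,v1) N3.N1=(alive,v0) N3.N2=(alive,v0) N3.N3=(alive,v0)
Op 6: N2 marks N1=dead -> (dead,v1)
Op 7: gossip N2<->N0 -> N2.N0=(dead,v1) N2.N1=(dead,v1) N2.N2=(alive,v1) N2.N3=(alive,v0) | N0.N0=(dead,v1) N0.N1=(dead,v1) N0.N2=(alive,v1) N0.N3=(alive,v0)
Op 8: gossip N3<->N0 -> N3.N0=(dead,v1) N3.N1=(dead,v1) N3.N2=(alive,v1) N3.N3=(alive,v0) | N0.N0=(dead,v1) N0.N1=(dead,v1) N0.N2=(alive,v1) N0.N3=(alive,v0)
Op 9: gossip N3<->N0 -> N3.N0=(dead,v1) N3.N1=(dead,v1) N3.N2=(alive,v1) N3.N3=(alive,v0) | N0.N0=(dead,v1) N0.N1=(dead,v1) N0.N2=(alive,v1) N0.N3=(alive,v0)
Op 10: gossip N3<->N2 -> N3.N0=(dead,v1) N3.N1=(dead,v1) N3.N2=(alive,v1) N3.N3=(alive,v0) | N2.N0=(dead,v1) N2.N1=(dead,v1) N2.N2=(alive,v1) N2.N3=(alive,v0)

Answer: dead 1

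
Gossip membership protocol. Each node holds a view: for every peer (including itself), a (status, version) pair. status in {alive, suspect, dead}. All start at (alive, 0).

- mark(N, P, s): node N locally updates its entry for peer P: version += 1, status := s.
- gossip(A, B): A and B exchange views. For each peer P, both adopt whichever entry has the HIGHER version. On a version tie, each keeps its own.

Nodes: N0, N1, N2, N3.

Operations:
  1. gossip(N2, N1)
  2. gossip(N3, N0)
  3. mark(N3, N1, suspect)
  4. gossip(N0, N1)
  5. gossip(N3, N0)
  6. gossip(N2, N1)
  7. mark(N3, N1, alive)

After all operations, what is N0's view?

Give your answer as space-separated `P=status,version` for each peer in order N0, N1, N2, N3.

Op 1: gossip N2<->N1 -> N2.N0=(alive,v0) N2.N1=(alive,v0) N2.N2=(alive,v0) N2.N3=(alive,v0) | N1.N0=(alive,v0) N1.N1=(alive,v0) N1.N2=(alive,v0) N1.N3=(alive,v0)
Op 2: gossip N3<->N0 -> N3.N0=(alive,v0) N3.N1=(alive,v0) N3.N2=(alive,v0) N3.N3=(alive,v0) | N0.N0=(alive,v0) N0.N1=(alive,v0) N0.N2=(alive,v0) N0.N3=(alive,v0)
Op 3: N3 marks N1=suspect -> (suspect,v1)
Op 4: gossip N0<->N1 -> N0.N0=(alive,v0) N0.N1=(alive,v0) N0.N2=(alive,v0) N0.N3=(alive,v0) | N1.N0=(alive,v0) N1.N1=(alive,v0) N1.N2=(alive,v0) N1.N3=(alive,v0)
Op 5: gossip N3<->N0 -> N3.N0=(alive,v0) N3.N1=(suspect,v1) N3.N2=(alive,v0) N3.N3=(alive,v0) | N0.N0=(alive,v0) N0.N1=(suspect,v1) N0.N2=(alive,v0) N0.N3=(alive,v0)
Op 6: gossip N2<->N1 -> N2.N0=(alive,v0) N2.N1=(alive,v0) N2.N2=(alive,v0) N2.N3=(alive,v0) | N1.N0=(alive,v0) N1.N1=(alive,v0) N1.N2=(alive,v0) N1.N3=(alive,v0)
Op 7: N3 marks N1=alive -> (alive,v2)

Answer: N0=alive,0 N1=suspect,1 N2=alive,0 N3=alive,0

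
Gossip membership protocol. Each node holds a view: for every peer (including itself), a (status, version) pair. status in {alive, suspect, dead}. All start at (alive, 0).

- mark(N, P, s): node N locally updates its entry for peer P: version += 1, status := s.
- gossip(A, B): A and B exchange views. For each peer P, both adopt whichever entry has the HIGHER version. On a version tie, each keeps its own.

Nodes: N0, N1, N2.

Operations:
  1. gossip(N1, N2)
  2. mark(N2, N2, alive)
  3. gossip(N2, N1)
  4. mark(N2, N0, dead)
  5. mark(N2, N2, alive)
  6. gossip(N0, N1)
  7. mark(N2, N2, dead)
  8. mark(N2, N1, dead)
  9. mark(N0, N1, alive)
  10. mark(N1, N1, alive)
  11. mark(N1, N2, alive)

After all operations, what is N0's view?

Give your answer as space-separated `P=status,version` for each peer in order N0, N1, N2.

Answer: N0=alive,0 N1=alive,1 N2=alive,1

Derivation:
Op 1: gossip N1<->N2 -> N1.N0=(alive,v0) N1.N1=(alive,v0) N1.N2=(alive,v0) | N2.N0=(alive,v0) N2.N1=(alive,v0) N2.N2=(alive,v0)
Op 2: N2 marks N2=alive -> (alive,v1)
Op 3: gossip N2<->N1 -> N2.N0=(alive,v0) N2.N1=(alive,v0) N2.N2=(alive,v1) | N1.N0=(alive,v0) N1.N1=(alive,v0) N1.N2=(alive,v1)
Op 4: N2 marks N0=dead -> (dead,v1)
Op 5: N2 marks N2=alive -> (alive,v2)
Op 6: gossip N0<->N1 -> N0.N0=(alive,v0) N0.N1=(alive,v0) N0.N2=(alive,v1) | N1.N0=(alive,v0) N1.N1=(alive,v0) N1.N2=(alive,v1)
Op 7: N2 marks N2=dead -> (dead,v3)
Op 8: N2 marks N1=dead -> (dead,v1)
Op 9: N0 marks N1=alive -> (alive,v1)
Op 10: N1 marks N1=alive -> (alive,v1)
Op 11: N1 marks N2=alive -> (alive,v2)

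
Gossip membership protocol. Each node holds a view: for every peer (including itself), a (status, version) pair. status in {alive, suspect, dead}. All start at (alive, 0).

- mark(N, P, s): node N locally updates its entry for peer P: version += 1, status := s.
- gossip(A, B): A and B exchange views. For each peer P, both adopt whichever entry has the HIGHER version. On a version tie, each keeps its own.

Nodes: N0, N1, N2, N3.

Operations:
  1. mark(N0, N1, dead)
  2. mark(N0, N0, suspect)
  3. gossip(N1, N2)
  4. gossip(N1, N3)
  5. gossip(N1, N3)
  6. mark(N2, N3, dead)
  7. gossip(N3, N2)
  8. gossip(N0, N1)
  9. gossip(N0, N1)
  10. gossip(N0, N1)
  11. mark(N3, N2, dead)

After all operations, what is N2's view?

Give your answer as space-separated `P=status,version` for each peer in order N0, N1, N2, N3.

Answer: N0=alive,0 N1=alive,0 N2=alive,0 N3=dead,1

Derivation:
Op 1: N0 marks N1=dead -> (dead,v1)
Op 2: N0 marks N0=suspect -> (suspect,v1)
Op 3: gossip N1<->N2 -> N1.N0=(alive,v0) N1.N1=(alive,v0) N1.N2=(alive,v0) N1.N3=(alive,v0) | N2.N0=(alive,v0) N2.N1=(alive,v0) N2.N2=(alive,v0) N2.N3=(alive,v0)
Op 4: gossip N1<->N3 -> N1.N0=(alive,v0) N1.N1=(alive,v0) N1.N2=(alive,v0) N1.N3=(alive,v0) | N3.N0=(alive,v0) N3.N1=(alive,v0) N3.N2=(alive,v0) N3.N3=(alive,v0)
Op 5: gossip N1<->N3 -> N1.N0=(alive,v0) N1.N1=(alive,v0) N1.N2=(alive,v0) N1.N3=(alive,v0) | N3.N0=(alive,v0) N3.N1=(alive,v0) N3.N2=(alive,v0) N3.N3=(alive,v0)
Op 6: N2 marks N3=dead -> (dead,v1)
Op 7: gossip N3<->N2 -> N3.N0=(alive,v0) N3.N1=(alive,v0) N3.N2=(alive,v0) N3.N3=(dead,v1) | N2.N0=(alive,v0) N2.N1=(alive,v0) N2.N2=(alive,v0) N2.N3=(dead,v1)
Op 8: gossip N0<->N1 -> N0.N0=(suspect,v1) N0.N1=(dead,v1) N0.N2=(alive,v0) N0.N3=(alive,v0) | N1.N0=(suspect,v1) N1.N1=(dead,v1) N1.N2=(alive,v0) N1.N3=(alive,v0)
Op 9: gossip N0<->N1 -> N0.N0=(suspect,v1) N0.N1=(dead,v1) N0.N2=(alive,v0) N0.N3=(alive,v0) | N1.N0=(suspect,v1) N1.N1=(dead,v1) N1.N2=(alive,v0) N1.N3=(alive,v0)
Op 10: gossip N0<->N1 -> N0.N0=(suspect,v1) N0.N1=(dead,v1) N0.N2=(alive,v0) N0.N3=(alive,v0) | N1.N0=(suspect,v1) N1.N1=(dead,v1) N1.N2=(alive,v0) N1.N3=(alive,v0)
Op 11: N3 marks N2=dead -> (dead,v1)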